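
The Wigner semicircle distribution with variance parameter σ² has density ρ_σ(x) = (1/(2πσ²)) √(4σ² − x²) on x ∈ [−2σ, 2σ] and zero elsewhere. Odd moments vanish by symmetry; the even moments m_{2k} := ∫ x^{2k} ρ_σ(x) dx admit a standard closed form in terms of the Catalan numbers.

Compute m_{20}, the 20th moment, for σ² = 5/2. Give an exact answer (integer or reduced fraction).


By the scaled semicircle moment identity, m_{2k} = σ^{2k} · C_k with k = 10.
C_10 = (1/(k+1)) · C(2k, k) = (1/11) · C(20, 10) = (1/11) · 184756 = 16796.
σ^{2k} = (σ²)^k = (5/2)^10 = 9765625/1024.

Therefore m_{20} = σ^{20} · C_10 = (9765625/1024) · 16796 = 41005859375/256.


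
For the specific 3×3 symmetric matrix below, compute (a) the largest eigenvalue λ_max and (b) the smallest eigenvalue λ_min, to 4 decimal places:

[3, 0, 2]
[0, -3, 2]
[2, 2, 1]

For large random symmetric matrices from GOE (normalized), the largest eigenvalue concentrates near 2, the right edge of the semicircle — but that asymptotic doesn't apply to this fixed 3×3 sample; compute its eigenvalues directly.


Since M is real symmetric, all three eigenvalues are real; they are the roots of det(λI − M) = λ³ − (tr M) λ² + s λ − det M, where s is the sum of the principal 2×2 minors.
tr M = 3 + (-3) + 1 = 1.
s = (3·(-3) − 0²) + (3·1 − 2²) + ((-3)·1 − 2²) = -9 + (-1) + (-7) = -17.
det M (expand along row 1) = 3·(-7) − 0·(-4) + 2·6 = -9.
Characteristic polynomial: λ³ − λ² − 17λ + 9 = 0.
Substitute λ = y + (tr M)/3 = y + 0.333333 to remove the quadratic term: y³ + p·y + q = 0 with p = s − (tr M)²/3 = -17.333333 and q = −2(tr M)³/27 + (tr M)·s/3 − det M = 3.259259.
Three real roots ⇒ use the trigonometric (Viète) form: r = 2√(−p/3) = 4.807402, φ = arccos(3q/(p·r)) = arccos(-0.117340) = 1.688408 rad.
y_k = r·cos(φ/3 − 2πk/3) for k = 0, 1, 2 gives y = 4.065923, 0.188420, -4.254343.
λ_k = y_k + 0.333333 gives λ = 4.3993, 0.5218, -3.9210 (check: the sum is 1.0000 = tr M).

Hence λ_max = 4.3993 and λ_min = -3.9210.


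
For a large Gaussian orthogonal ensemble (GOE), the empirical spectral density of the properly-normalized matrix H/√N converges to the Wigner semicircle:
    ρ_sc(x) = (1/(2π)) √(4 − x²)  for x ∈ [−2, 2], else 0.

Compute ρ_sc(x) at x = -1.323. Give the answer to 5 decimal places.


ρ_sc(x) = (1/(2π)) √(4 − x²). With x = -1.323:
  4 − x² = 4 − (-1.323)² = 4 − 1.750329 = 2.249671.
  √(4 − x²) = 1.499890.
  1/(2π) = 0.159155.
  ρ_sc(-1.323) = 0.159155 · 1.499890 = 0.238715.

Rounded to 5 decimal places: ρ_sc(-1.323) ≈ 0.23871.


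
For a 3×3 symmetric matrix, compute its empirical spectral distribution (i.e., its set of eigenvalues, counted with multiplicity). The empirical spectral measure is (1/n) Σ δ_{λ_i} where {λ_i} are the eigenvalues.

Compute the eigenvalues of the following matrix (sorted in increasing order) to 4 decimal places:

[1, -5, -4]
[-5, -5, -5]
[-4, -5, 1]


Since M is real symmetric, all three eigenvalues are real; they are the roots of det(λI − M) = λ³ − (tr M) λ² + s λ − det M, where s is the sum of the principal 2×2 minors.
tr M = 1 + (-5) + 1 = -3.
s = (1·(-5) − (-5)²) + (1·1 − (-4)²) + ((-5)·1 − (-5)²) = -30 + (-15) + (-30) = -75.
det M (expand along row 1) = 1·(-30) − (-5)·(-25) + (-4)·5 = -175.
Characteristic polynomial: λ³ + 3λ² − 75λ + 175 = 0.
Substitute λ = y + (tr M)/3 = y − 1.000000 to remove the quadratic term: y³ + p·y + q = 0 with p = s − (tr M)²/3 = -78.000000 and q = −2(tr M)³/27 + (tr M)·s/3 − det M = 252.000000.
Three real roots ⇒ use the trigonometric (Viète) form: r = 2√(−p/3) = 10.198039, φ = arccos(3q/(p·r)) = arccos(-0.950409) = 2.825345 rad.
y_k = r·cos(φ/3 − 2πk/3) for k = 0, 1, 2 gives y = 6.000000, 4.141428, -10.141428.
λ_k = y_k − 1.000000 gives λ = 5.0000, 3.1414, -11.1414 (check: the sum is -3.0000 = tr M).

Eigenvalues sorted in increasing order: [-11.1414, 3.1414, 5.0000].


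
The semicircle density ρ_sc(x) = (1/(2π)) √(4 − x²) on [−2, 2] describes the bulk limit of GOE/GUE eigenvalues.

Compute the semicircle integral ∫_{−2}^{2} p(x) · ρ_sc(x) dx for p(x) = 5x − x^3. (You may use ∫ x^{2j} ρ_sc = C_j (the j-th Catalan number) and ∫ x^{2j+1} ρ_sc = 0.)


Write p(x) = Σ a_i x^i, split into monomials and integrate each against ρ_sc separately.
Using ∫ x^{2j} ρ_sc = C_j = (1/(j+1)) C(2j, j) (Catalan numbers) and ∫ x^{2j+1} ρ_sc = 0 (odd monomials vanish by symmetry):
  i = 1 (odd): ∫ x^1 ρ_sc = 0 (vanishes)
  i = 3 (odd): ∫ x^3 ρ_sc = 0 (vanishes)

Summing the contributions: ∫_{−2}^{2} p(x) ρ_sc(x) dx = 0.


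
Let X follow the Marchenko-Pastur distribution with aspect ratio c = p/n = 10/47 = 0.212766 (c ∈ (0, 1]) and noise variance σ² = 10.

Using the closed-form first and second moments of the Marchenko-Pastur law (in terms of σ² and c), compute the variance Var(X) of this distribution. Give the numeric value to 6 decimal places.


Recall the MP moments m_1 = E[X] = σ² and m_2 = E[X²] = σ⁴ (1 + c).
m_1 = E[X] = σ² = 10, so m_1² = 100.
m_2 = E[X²] = σ⁴ (1 + c) = 100 · (1 + 0.212766) = 100 · 1.212766 = 121.276596.
(Note m_2 − m_1² simplifies to c · σ⁴ = 0.212766 · 100.)

Var(X) = m_2 − m_1² = 121.276596 − 100 = 21.276596.


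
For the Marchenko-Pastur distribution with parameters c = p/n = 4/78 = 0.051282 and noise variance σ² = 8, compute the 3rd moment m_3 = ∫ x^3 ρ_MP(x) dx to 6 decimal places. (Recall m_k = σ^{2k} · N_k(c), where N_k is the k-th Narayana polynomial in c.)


E[X³] = σ⁶ (1 + 3c + c²) (third MP moment). With σ² = 8 (so σ⁶ = 512) and c = 4/78 = 0.051282: E[X³] = 512 · (1 + 3·0.051282 + (0.051282)²) = 512 · 1.156476.

So E[X^3] = 592.115713.


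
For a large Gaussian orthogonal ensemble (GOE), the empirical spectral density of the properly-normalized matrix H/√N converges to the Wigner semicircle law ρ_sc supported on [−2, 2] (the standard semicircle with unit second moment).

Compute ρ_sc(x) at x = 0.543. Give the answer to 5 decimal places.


ρ_sc(x) = (1/(2π)) √(4 − x²). With x = 0.543:
  4 − x² = 4 − (0.543)² = 4 − 0.294849 = 3.705151.
  √(4 − x²) = 1.924877.
  1/(2π) = 0.159155.
  ρ_sc(0.543) = 0.159155 · 1.924877 = 0.306354.

Rounded to 5 decimal places: ρ_sc(0.543) ≈ 0.30635.


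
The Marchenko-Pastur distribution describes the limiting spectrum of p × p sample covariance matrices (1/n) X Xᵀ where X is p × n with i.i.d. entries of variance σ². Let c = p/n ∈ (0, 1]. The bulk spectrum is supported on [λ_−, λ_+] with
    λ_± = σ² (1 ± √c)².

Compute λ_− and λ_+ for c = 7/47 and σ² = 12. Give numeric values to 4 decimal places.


c = 7/47 = 0.148936; √c = 0.385922.
λ_− = σ² (1 − √c)² = 12 · (1 − 0.385922)² = 12 · (0.614078)² = 4.525094.
λ_+ = σ² (1 + √c)² = 12 · (1 + 0.385922)² = 12 · (1.385922)² = 23.049374.

Rounded to 4 decimal places: λ_− ≈ 4.5251, λ_+ ≈ 23.0494.


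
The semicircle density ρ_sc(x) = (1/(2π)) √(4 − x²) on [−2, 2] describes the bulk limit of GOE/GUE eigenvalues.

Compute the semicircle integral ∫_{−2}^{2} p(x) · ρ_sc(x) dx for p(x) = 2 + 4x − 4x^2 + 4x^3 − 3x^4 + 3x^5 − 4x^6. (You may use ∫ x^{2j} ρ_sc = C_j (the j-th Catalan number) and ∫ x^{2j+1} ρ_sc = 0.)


Write p(x) = Σ a_i x^i, split into monomials and integrate each against ρ_sc separately.
Using ∫ x^{2j} ρ_sc = C_j = (1/(j+1)) C(2j, j) (Catalan numbers) and ∫ x^{2j+1} ρ_sc = 0 (odd monomials vanish by symmetry):
  i = 0 (even): a_0 · C_{0} = 2 · 1 = 2
  i = 1 (odd): ∫ x^1 ρ_sc = 0 (vanishes)
  i = 2 (even): a_2 · C_{1} = -4 · 1 = -4
  i = 3 (odd): ∫ x^3 ρ_sc = 0 (vanishes)
  i = 4 (even): a_4 · C_{2} = -3 · 2 = -6
  i = 5 (odd): ∫ x^5 ρ_sc = 0 (vanishes)
  i = 6 (even): a_6 · C_{3} = -4 · 5 = -20

Summing the contributions: ∫_{−2}^{2} p(x) ρ_sc(x) dx = 2 + (-4) + (-6) + (-20) = -28.


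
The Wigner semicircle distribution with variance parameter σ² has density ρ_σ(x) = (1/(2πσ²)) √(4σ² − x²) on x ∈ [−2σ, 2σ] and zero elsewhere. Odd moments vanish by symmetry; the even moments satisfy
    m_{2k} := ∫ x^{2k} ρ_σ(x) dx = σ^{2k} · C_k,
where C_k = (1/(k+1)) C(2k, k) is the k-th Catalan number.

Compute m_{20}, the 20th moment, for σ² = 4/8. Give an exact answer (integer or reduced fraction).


By the scaled semicircle moment identity, m_{2k} = σ^{2k} · C_k with k = 10.
C_10 = (1/(k+1)) · C(2k, k) = (1/11) · C(20, 10) = (1/11) · 184756 = 16796.
σ^{2k} = (σ²)^k = (4/8)^10 = 1/1024.

Therefore m_{20} = σ^{20} · C_10 = (1/1024) · 16796 = 4199/256.


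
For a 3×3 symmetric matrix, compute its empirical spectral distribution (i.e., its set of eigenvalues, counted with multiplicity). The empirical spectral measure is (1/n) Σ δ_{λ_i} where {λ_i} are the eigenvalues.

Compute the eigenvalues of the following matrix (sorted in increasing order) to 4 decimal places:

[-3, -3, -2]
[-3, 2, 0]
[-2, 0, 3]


Since M is real symmetric, all three eigenvalues are real; they are the roots of det(λI − M) = λ³ − (tr M) λ² + s λ − det M, where s is the sum of the principal 2×2 minors.
tr M = -3 + 2 + 3 = 2.
s = ((-3)·2 − (-3)²) + ((-3)·3 − (-2)²) + (2·3 − 0²) = -15 + (-13) + 6 = -22.
det M (expand along row 1) = (-3)·6 − (-3)·(-9) + (-2)·4 = -53.
Characteristic polynomial: λ³ − 2λ² − 22λ + 53 = 0.
Substitute λ = y + (tr M)/3 = y + 0.666667 to remove the quadratic term: y³ + p·y + q = 0 with p = s − (tr M)²/3 = -23.333333 and q = −2(tr M)³/27 + (tr M)·s/3 − det M = 37.740741.
Three real roots ⇒ use the trigonometric (Viète) form: r = 2√(−p/3) = 5.577734, φ = arccos(3q/(p·r)) = arccos(-0.869956) = 2.625909 rad.
y_k = r·cos(φ/3 − 2πk/3) for k = 0, 1, 2 gives y = 3.574013, 1.921519, -5.495531.
λ_k = y_k + 0.666667 gives λ = 4.2407, 2.5882, -4.8289 (check: the sum is 2.0000 = tr M).

Eigenvalues sorted in increasing order: [-4.8289, 2.5882, 4.2407].


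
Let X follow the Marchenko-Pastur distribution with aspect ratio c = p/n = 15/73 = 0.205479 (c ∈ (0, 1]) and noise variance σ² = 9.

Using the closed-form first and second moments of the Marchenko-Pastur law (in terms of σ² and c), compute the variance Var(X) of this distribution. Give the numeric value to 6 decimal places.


Recall the MP moments m_1 = E[X] = σ² and m_2 = E[X²] = σ⁴ (1 + c).
m_1 = E[X] = σ² = 9, so m_1² = 81.
m_2 = E[X²] = σ⁴ (1 + c) = 81 · (1 + 0.205479) = 81 · 1.205479 = 97.643836.
(Note m_2 − m_1² simplifies to c · σ⁴ = 0.205479 · 81.)

Var(X) = m_2 − m_1² = 97.643836 − 81 = 16.643836.


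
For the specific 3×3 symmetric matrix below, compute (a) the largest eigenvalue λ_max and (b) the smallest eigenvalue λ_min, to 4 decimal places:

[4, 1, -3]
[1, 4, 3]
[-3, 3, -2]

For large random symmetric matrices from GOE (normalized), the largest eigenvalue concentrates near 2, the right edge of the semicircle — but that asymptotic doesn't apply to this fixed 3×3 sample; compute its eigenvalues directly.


Since M is real symmetric, all three eigenvalues are real; they are the roots of det(λI − M) = λ³ − (tr M) λ² + s λ − det M, where s is the sum of the principal 2×2 minors.
tr M = 4 + 4 + (-2) = 6.
s = (4·4 − 1²) + (4·(-2) − (-3)²) + (4·(-2) − 3²) = 15 + (-17) + (-17) = -19.
det M (expand along row 1) = 4·(-17) − 1·7 + (-3)·15 = -120.
Characteristic polynomial: λ³ − 6λ² − 19λ + 120 = 0.
Substitute λ = y + (tr M)/3 = y + 2.000000 to remove the quadratic term: y³ + p·y + q = 0 with p = s − (tr M)²/3 = -31.000000 and q = −2(tr M)³/27 + (tr M)·s/3 − det M = 66.000000.
Three real roots ⇒ use the trigonometric (Viète) form: r = 2√(−p/3) = 6.429101, φ = arccos(3q/(p·r)) = arccos(-0.993467) = 3.027220 rad.
y_k = r·cos(φ/3 − 2πk/3) for k = 0, 1, 2 gives y = 3.424429, 3.000000, -6.424429.
λ_k = y_k + 2.000000 gives λ = 5.4244, 5.0000, -4.4244 (check: the sum is 6.0000 = tr M).

Hence λ_max = 5.4244 and λ_min = -4.4244.


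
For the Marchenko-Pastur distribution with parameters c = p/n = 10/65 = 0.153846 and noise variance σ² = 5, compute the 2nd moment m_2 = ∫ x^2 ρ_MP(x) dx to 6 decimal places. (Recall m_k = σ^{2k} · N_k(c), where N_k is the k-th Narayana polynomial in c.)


E[X²] = σ⁴ (1 + c) (second MP moment). With σ² = 5 (so σ⁴ = 25) and c = 10/65 = 0.153846: E[X²] = 25 · (1 + 0.153846) = 25 · 1.153846.

So E[X^2] = 28.846154.


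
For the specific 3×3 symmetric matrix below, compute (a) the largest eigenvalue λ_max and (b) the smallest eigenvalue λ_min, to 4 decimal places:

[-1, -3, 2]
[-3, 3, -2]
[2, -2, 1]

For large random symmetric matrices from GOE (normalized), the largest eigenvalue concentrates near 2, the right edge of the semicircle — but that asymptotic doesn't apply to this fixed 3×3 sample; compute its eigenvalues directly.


Since M is real symmetric, all three eigenvalues are real; they are the roots of det(λI − M) = λ³ − (tr M) λ² + s λ − det M, where s is the sum of the principal 2×2 minors.
tr M = -1 + 3 + 1 = 3.
s = ((-1)·3 − (-3)²) + ((-1)·1 − 2²) + (3·1 − (-2)²) = -12 + (-5) + (-1) = -18.
det M (expand along row 1) = (-1)·(-1) − (-3)·1 + 2·0 = 4.
Characteristic polynomial: λ³ − 3λ² − 18λ − 4 = 0.
Substitute λ = y + (tr M)/3 = y + 1.000000 to remove the quadratic term: y³ + p·y + q = 0 with p = s − (tr M)²/3 = -21.000000 and q = −2(tr M)³/27 + (tr M)·s/3 − det M = -24.000000.
Three real roots ⇒ use the trigonometric (Viète) form: r = 2√(−p/3) = 5.291503, φ = arccos(3q/(p·r)) = arccos(0.647939) = 0.865921 rad.
y_k = r·cos(φ/3 − 2πk/3) for k = 0, 1, 2 gives y = 5.072603, -1.231876, -3.840727.
λ_k = y_k + 1.000000 gives λ = 6.0726, -0.2319, -2.8407 (check: the sum is 3.0000 = tr M).

Hence λ_max = 6.0726 and λ_min = -2.8407.


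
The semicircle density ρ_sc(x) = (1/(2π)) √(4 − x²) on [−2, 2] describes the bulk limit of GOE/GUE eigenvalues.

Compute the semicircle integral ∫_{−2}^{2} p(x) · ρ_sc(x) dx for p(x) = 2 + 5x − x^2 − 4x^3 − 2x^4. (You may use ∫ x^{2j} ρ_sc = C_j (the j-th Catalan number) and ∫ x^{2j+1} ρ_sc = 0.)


Write p(x) = Σ a_i x^i, split into monomials and integrate each against ρ_sc separately.
Using ∫ x^{2j} ρ_sc = C_j = (1/(j+1)) C(2j, j) (Catalan numbers) and ∫ x^{2j+1} ρ_sc = 0 (odd monomials vanish by symmetry):
  i = 0 (even): a_0 · C_{0} = 2 · 1 = 2
  i = 1 (odd): ∫ x^1 ρ_sc = 0 (vanishes)
  i = 2 (even): a_2 · C_{1} = -1 · 1 = -1
  i = 3 (odd): ∫ x^3 ρ_sc = 0 (vanishes)
  i = 4 (even): a_4 · C_{2} = -2 · 2 = -4

Summing the contributions: ∫_{−2}^{2} p(x) ρ_sc(x) dx = 2 + (-1) + (-4) = -3.


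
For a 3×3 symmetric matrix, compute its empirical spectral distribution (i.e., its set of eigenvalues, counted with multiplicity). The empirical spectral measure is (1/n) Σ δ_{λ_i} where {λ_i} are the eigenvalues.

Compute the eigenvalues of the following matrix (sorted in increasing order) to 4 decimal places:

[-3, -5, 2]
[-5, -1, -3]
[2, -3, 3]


Since M is real symmetric, all three eigenvalues are real; they are the roots of det(λI − M) = λ³ − (tr M) λ² + s λ − det M, where s is the sum of the principal 2×2 minors.
tr M = -3 + (-1) + 3 = -1.
s = ((-3)·(-1) − (-5)²) + ((-3)·3 − 2²) + ((-1)·3 − (-3)²) = -22 + (-13) + (-12) = -47.
det M (expand along row 1) = (-3)·(-12) − (-5)·(-9) + 2·17 = 25.
Characteristic polynomial: λ³ + λ² − 47λ − 25 = 0.
Substitute λ = y + (tr M)/3 = y − 0.333333 to remove the quadratic term: y³ + p·y + q = 0 with p = s − (tr M)²/3 = -47.333333 and q = −2(tr M)³/27 + (tr M)·s/3 − det M = -9.259259.
Three real roots ⇒ use the trigonometric (Viète) form: r = 2√(−p/3) = 7.944250, φ = arccos(3q/(p·r)) = arccos(0.073872) = 1.496857 rad.
y_k = r·cos(φ/3 − 2πk/3) for k = 0, 1, 2 gives y = 6.975721, -0.195777, -6.779945.
λ_k = y_k − 0.333333 gives λ = 6.6424, -0.5291, -7.1133 (check: the sum is -1.0000 = tr M).

Eigenvalues sorted in increasing order: [-7.1133, -0.5291, 6.6424].


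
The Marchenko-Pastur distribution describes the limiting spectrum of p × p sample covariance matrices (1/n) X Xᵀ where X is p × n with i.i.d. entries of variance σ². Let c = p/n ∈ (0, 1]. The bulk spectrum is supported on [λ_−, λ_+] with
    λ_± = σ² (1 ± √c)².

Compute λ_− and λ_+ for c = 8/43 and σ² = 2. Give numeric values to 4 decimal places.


c = 8/43 = 0.186047; √c = 0.431331.
λ_− = σ² (1 − √c)² = 2 · (1 − 0.431331)² = 2 · (0.568669)² = 0.646769.
λ_+ = σ² (1 + √c)² = 2 · (1 + 0.431331)² = 2 · (1.431331)² = 4.097417.

Rounded to 4 decimal places: λ_− ≈ 0.6468, λ_+ ≈ 4.0974.


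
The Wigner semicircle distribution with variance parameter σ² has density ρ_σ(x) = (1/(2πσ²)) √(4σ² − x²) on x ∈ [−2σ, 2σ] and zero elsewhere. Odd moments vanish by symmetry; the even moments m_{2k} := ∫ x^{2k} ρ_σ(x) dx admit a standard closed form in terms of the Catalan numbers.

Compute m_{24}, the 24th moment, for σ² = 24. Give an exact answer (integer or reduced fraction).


By the scaled semicircle moment identity, m_{2k} = σ^{2k} · C_k with k = 12.
C_12 = (1/(k+1)) · C(2k, k) = (1/13) · C(24, 12) = (1/13) · 2704156 = 208012.
σ^{2k} = (σ²)^k = (24)^12 = 36520347436056576.

Therefore m_{24} = σ^{24} · C_12 = 36520347436056576 · 208012 = 7596670510869000486912.


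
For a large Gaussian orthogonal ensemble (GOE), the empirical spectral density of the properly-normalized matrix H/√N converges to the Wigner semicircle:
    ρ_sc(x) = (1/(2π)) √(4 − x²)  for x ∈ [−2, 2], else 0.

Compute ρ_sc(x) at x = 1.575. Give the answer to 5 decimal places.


ρ_sc(x) = (1/(2π)) √(4 − x²). With x = 1.575:
  4 − x² = 4 − (1.575)² = 4 − 2.480625 = 1.519375.
  √(4 − x²) = 1.232629.
  1/(2π) = 0.159155.
  ρ_sc(1.575) = 0.159155 · 1.232629 = 0.196179.

Rounded to 5 decimal places: ρ_sc(1.575) ≈ 0.19618.


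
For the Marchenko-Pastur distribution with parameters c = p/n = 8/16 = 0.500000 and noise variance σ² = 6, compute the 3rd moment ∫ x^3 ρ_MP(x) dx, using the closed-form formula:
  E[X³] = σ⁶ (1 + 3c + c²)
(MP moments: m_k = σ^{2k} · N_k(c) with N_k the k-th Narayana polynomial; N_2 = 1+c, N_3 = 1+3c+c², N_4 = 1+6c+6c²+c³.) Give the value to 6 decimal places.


E[X³] = σ⁶ (1 + 3c + c²) (third MP moment). With σ² = 6 (so σ⁶ = 216) and c = 8/16 = 0.500000: E[X³] = 216 · (1 + 3·0.500000 + (0.500000)²) = 216 · 2.750000.

So E[X^3] = 594.000000.


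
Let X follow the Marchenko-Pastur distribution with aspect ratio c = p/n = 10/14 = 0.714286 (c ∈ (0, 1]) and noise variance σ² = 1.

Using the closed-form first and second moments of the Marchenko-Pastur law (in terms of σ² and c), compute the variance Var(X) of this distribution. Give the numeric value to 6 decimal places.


Recall the MP moments m_1 = E[X] = σ² and m_2 = E[X²] = σ⁴ (1 + c).
m_1 = E[X] = σ² = 1, so m_1² = 1.
m_2 = E[X²] = σ⁴ (1 + c) = 1 · (1 + 0.714286) = 1 · 1.714286 = 1.714286.
(Note m_2 − m_1² simplifies to c · σ⁴ = 0.714286 · 1.)

Var(X) = m_2 − m_1² = 1.714286 − 1 = 0.714286.


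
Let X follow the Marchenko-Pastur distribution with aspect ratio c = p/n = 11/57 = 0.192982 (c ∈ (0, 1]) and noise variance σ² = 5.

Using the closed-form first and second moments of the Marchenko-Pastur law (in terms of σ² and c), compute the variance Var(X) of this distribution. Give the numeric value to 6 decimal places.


Recall the MP moments m_1 = E[X] = σ² and m_2 = E[X²] = σ⁴ (1 + c).
m_1 = E[X] = σ² = 5, so m_1² = 25.
m_2 = E[X²] = σ⁴ (1 + c) = 25 · (1 + 0.192982) = 25 · 1.192982 = 29.824561.
(Note m_2 − m_1² simplifies to c · σ⁴ = 0.192982 · 25.)

Var(X) = m_2 − m_1² = 29.824561 − 25 = 4.824561.


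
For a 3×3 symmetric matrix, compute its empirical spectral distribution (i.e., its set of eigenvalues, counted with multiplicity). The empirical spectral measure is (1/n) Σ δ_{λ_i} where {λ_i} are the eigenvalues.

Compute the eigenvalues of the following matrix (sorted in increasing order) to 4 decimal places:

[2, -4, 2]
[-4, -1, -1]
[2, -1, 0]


Since M is real symmetric, all three eigenvalues are real; they are the roots of det(λI − M) = λ³ − (tr M) λ² + s λ − det M, where s is the sum of the principal 2×2 minors.
tr M = 2 + (-1) + 0 = 1.
s = (2·(-1) − (-4)²) + (2·0 − 2²) + ((-1)·0 − (-1)²) = -18 + (-4) + (-1) = -23.
det M (expand along row 1) = 2·(-1) − (-4)·2 + 2·6 = 18.
Characteristic polynomial: λ³ − λ² − 23λ − 18 = 0.
Substitute λ = y + (tr M)/3 = y + 0.333333 to remove the quadratic term: y³ + p·y + q = 0 with p = s − (tr M)²/3 = -23.333333 and q = −2(tr M)³/27 + (tr M)·s/3 − det M = -25.740741.
Three real roots ⇒ use the trigonometric (Viète) form: r = 2√(−p/3) = 5.577734, φ = arccos(3q/(p·r)) = arccos(0.593346) = 0.935587 rad.
y_k = r·cos(φ/3 − 2πk/3) for k = 0, 1, 2 gives y = 5.308685, -1.172204, -4.136481.
λ_k = y_k + 0.333333 gives λ = 5.6420, -0.8389, -3.8031 (check: the sum is 1.0000 = tr M).

Eigenvalues sorted in increasing order: [-3.8031, -0.8389, 5.6420].


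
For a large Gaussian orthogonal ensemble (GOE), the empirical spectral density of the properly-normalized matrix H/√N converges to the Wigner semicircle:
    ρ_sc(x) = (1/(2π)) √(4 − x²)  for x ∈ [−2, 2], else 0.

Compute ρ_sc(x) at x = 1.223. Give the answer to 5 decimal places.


ρ_sc(x) = (1/(2π)) √(4 − x²). With x = 1.223:
  4 − x² = 4 − (1.223)² = 4 − 1.495729 = 2.504271.
  √(4 − x²) = 1.582489.
  1/(2π) = 0.159155.
  ρ_sc(1.223) = 0.159155 · 1.582489 = 0.251861.

Rounded to 5 decimal places: ρ_sc(1.223) ≈ 0.25186.


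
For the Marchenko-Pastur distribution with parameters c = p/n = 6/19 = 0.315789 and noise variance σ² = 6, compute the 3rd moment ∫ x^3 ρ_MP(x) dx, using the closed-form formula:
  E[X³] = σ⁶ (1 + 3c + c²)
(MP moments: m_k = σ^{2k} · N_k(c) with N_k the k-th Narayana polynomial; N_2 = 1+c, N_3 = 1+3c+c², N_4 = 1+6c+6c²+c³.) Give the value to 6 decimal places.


E[X³] = σ⁶ (1 + 3c + c²) (third MP moment). With σ² = 6 (so σ⁶ = 216) and c = 6/19 = 0.315789: E[X³] = 216 · (1 + 3·0.315789 + (0.315789)²) = 216 · 2.047091.

So E[X^3] = 442.171745.


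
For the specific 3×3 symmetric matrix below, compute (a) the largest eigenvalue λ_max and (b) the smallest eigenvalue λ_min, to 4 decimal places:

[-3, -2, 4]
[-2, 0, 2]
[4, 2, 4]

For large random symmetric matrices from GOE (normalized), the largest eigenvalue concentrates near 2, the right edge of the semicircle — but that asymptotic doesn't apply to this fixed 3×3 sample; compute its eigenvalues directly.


Since M is real symmetric, all three eigenvalues are real; they are the roots of det(λI − M) = λ³ − (tr M) λ² + s λ − det M, where s is the sum of the principal 2×2 minors.
tr M = -3 + 0 + 4 = 1.
s = ((-3)·0 − (-2)²) + ((-3)·4 − 4²) + (0·4 − 2²) = -4 + (-28) + (-4) = -36.
det M (expand along row 1) = (-3)·(-4) − (-2)·(-16) + 4·(-4) = -36.
Characteristic polynomial: λ³ − λ² − 36λ + 36 = 0.
Substitute λ = y + (tr M)/3 = y + 0.333333 to remove the quadratic term: y³ + p·y + q = 0 with p = s − (tr M)²/3 = -36.333333 and q = −2(tr M)³/27 + (tr M)·s/3 − det M = 23.925926.
Three real roots ⇒ use the trigonometric (Viète) form: r = 2√(−p/3) = 6.960204, φ = arccos(3q/(p·r)) = arccos(-0.283833) = 1.858585 rad.
y_k = r·cos(φ/3 − 2πk/3) for k = 0, 1, 2 gives y = 5.666667, 0.666667, -6.333333.
λ_k = y_k + 0.333333 gives λ = 6.0000, 1.0000, -6.0000 (check: the sum is 1.0000 = tr M).

Hence λ_max = 6.0000 and λ_min = -6.0000.


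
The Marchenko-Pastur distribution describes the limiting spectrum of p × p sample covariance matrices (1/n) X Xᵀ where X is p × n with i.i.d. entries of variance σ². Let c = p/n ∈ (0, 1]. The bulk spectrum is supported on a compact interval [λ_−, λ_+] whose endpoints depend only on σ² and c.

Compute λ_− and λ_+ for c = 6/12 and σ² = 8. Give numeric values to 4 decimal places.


c = 6/12 = 0.500000; √c = 0.707107.
λ_− = σ² (1 − √c)² = 8 · (1 − 0.707107)² = 8 · (0.292893)² = 0.686292.
λ_+ = σ² (1 + √c)² = 8 · (1 + 0.707107)² = 8 · (1.707107)² = 23.313708.

Rounded to 4 decimal places: λ_− ≈ 0.6863, λ_+ ≈ 23.3137.


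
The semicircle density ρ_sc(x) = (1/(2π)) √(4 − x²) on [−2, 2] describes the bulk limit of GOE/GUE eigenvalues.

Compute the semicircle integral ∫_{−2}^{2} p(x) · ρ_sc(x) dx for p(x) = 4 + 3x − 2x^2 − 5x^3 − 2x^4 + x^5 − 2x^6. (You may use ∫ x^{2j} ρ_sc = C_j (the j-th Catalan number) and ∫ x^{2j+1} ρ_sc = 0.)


Write p(x) = Σ a_i x^i, split into monomials and integrate each against ρ_sc separately.
Using ∫ x^{2j} ρ_sc = C_j = (1/(j+1)) C(2j, j) (Catalan numbers) and ∫ x^{2j+1} ρ_sc = 0 (odd monomials vanish by symmetry):
  i = 0 (even): a_0 · C_{0} = 4 · 1 = 4
  i = 1 (odd): ∫ x^1 ρ_sc = 0 (vanishes)
  i = 2 (even): a_2 · C_{1} = -2 · 1 = -2
  i = 3 (odd): ∫ x^3 ρ_sc = 0 (vanishes)
  i = 4 (even): a_4 · C_{2} = -2 · 2 = -4
  i = 5 (odd): ∫ x^5 ρ_sc = 0 (vanishes)
  i = 6 (even): a_6 · C_{3} = -2 · 5 = -10

Summing the contributions: ∫_{−2}^{2} p(x) ρ_sc(x) dx = 4 + (-2) + (-4) + (-10) = -12.


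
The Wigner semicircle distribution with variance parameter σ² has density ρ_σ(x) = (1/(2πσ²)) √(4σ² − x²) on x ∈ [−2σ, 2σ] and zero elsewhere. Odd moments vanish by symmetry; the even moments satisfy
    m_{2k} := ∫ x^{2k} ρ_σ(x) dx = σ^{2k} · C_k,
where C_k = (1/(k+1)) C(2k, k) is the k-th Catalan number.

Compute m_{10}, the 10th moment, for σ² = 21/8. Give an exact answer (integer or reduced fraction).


By the scaled semicircle moment identity, m_{2k} = σ^{2k} · C_k with k = 5.
C_5 = (1/(k+1)) · C(2k, k) = (1/6) · C(10, 5) = (1/6) · 252 = 42.
σ^{2k} = (σ²)^k = (21/8)^5 = 4084101/32768.

Therefore m_{10} = σ^{10} · C_5 = (4084101/32768) · 42 = 85766121/16384.


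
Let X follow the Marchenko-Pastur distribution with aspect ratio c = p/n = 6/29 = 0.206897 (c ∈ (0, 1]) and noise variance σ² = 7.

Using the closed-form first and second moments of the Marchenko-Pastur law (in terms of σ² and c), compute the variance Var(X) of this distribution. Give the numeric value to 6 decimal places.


Recall the MP moments m_1 = E[X] = σ² and m_2 = E[X²] = σ⁴ (1 + c).
m_1 = E[X] = σ² = 7, so m_1² = 49.
m_2 = E[X²] = σ⁴ (1 + c) = 49 · (1 + 0.206897) = 49 · 1.206897 = 59.137931.
(Note m_2 − m_1² simplifies to c · σ⁴ = 0.206897 · 49.)

Var(X) = m_2 − m_1² = 59.137931 − 49 = 10.137931.


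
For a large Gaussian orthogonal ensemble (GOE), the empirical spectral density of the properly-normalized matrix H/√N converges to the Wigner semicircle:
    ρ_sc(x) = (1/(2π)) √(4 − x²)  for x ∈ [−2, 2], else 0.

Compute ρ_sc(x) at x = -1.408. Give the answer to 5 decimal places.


ρ_sc(x) = (1/(2π)) √(4 − x²). With x = -1.408:
  4 − x² = 4 − (-1.408)² = 4 − 1.982464 = 2.017536.
  √(4 − x²) = 1.420400.
  1/(2π) = 0.159155.
  ρ_sc(-1.408) = 0.159155 · 1.420400 = 0.226064.

Rounded to 5 decimal places: ρ_sc(-1.408) ≈ 0.22606.


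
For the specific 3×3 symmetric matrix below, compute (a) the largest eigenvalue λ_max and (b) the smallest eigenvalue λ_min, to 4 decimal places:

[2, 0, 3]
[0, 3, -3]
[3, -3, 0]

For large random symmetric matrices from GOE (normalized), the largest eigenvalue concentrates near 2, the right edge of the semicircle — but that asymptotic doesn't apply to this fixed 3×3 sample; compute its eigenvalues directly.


Since M is real symmetric, all three eigenvalues are real; they are the roots of det(λI − M) = λ³ − (tr M) λ² + s λ − det M, where s is the sum of the principal 2×2 minors.
tr M = 2 + 3 + 0 = 5.
s = (2·3 − 0²) + (2·0 − 3²) + (3·0 − (-3)²) = 6 + (-9) + (-9) = -12.
det M (expand along row 1) = 2·(-9) − 0·9 + 3·(-9) = -45.
Characteristic polynomial: λ³ − 5λ² − 12λ + 45 = 0.
Substitute λ = y + (tr M)/3 = y + 1.666667 to remove the quadratic term: y³ + p·y + q = 0 with p = s − (tr M)²/3 = -20.333333 and q = −2(tr M)³/27 + (tr M)·s/3 − det M = 15.740741.
Three real roots ⇒ use the trigonometric (Viète) form: r = 2√(−p/3) = 5.206833, φ = arccos(3q/(p·r)) = arccos(-0.446030) = 2.033121 rad.
y_k = r·cos(φ/3 − 2πk/3) for k = 0, 1, 2 gives y = 4.056188, 0.799244, -4.855432.
λ_k = y_k + 1.666667 gives λ = 5.7229, 2.4659, -3.1888 (check: the sum is 5.0000 = tr M).

Hence λ_max = 5.7229 and λ_min = -3.1888.


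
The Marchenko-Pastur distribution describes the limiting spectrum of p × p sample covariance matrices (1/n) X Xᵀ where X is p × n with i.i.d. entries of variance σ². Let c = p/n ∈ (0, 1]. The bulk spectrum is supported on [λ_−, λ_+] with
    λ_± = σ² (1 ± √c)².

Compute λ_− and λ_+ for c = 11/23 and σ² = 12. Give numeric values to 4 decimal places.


c = 11/23 = 0.478261; √c = 0.691564.
λ_− = σ² (1 − √c)² = 12 · (1 − 0.691564)² = 12 · (0.308436)² = 1.141593.
λ_+ = σ² (1 + √c)² = 12 · (1 + 0.691564)² = 12 · (1.691564)² = 34.336668.

Rounded to 4 decimal places: λ_− ≈ 1.1416, λ_+ ≈ 34.3367.


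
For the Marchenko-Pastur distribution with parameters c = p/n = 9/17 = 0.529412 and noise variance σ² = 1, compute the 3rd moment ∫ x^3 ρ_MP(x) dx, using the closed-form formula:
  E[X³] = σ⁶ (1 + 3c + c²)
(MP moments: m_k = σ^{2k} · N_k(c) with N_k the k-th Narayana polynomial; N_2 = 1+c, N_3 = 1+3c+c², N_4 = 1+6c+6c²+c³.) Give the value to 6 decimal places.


E[X³] = σ⁶ (1 + 3c + c²) (third MP moment). With σ² = 1 (so σ⁶ = 1) and c = 9/17 = 0.529412: E[X³] = 1 · (1 + 3·0.529412 + (0.529412)²) = 1 · 2.868512.

So E[X^3] = 2.868512.


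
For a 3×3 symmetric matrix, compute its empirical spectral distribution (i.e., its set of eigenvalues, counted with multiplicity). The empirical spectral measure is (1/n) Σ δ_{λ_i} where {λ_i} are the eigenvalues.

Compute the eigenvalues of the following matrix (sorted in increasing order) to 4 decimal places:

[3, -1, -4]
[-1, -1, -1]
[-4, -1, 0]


Since M is real symmetric, all three eigenvalues are real; they are the roots of det(λI − M) = λ³ − (tr M) λ² + s λ − det M, where s is the sum of the principal 2×2 minors.
tr M = 3 + (-1) + 0 = 2.
s = (3·(-1) − (-1)²) + (3·0 − (-4)²) + ((-1)·0 − (-1)²) = -4 + (-16) + (-1) = -21.
det M (expand along row 1) = 3·(-1) − (-1)·(-4) + (-4)·(-3) = 5.
Characteristic polynomial: λ³ − 2λ² − 21λ − 5 = 0.
Substitute λ = y + (tr M)/3 = y + 0.666667 to remove the quadratic term: y³ + p·y + q = 0 with p = s − (tr M)²/3 = -22.333333 and q = −2(tr M)³/27 + (tr M)·s/3 − det M = -19.592593.
Three real roots ⇒ use the trigonometric (Viète) form: r = 2√(−p/3) = 5.456902, φ = arccos(3q/(p·r)) = arccos(0.482296) = 1.067523 rad.
y_k = r·cos(φ/3 − 2πk/3) for k = 0, 1, 2 gives y = 5.115048, -0.911150, -4.203898.
λ_k = y_k + 0.666667 gives λ = 5.7817, -0.2445, -3.5372 (check: the sum is 2.0000 = tr M).

Eigenvalues sorted in increasing order: [-3.5372, -0.2445, 5.7817].


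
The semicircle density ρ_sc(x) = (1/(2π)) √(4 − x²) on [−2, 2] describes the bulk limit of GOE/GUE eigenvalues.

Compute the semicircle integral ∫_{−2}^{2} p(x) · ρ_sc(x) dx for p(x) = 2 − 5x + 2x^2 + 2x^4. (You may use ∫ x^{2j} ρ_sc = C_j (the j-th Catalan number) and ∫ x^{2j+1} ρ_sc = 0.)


Write p(x) = Σ a_i x^i, split into monomials and integrate each against ρ_sc separately.
Using ∫ x^{2j} ρ_sc = C_j = (1/(j+1)) C(2j, j) (Catalan numbers) and ∫ x^{2j+1} ρ_sc = 0 (odd monomials vanish by symmetry):
  i = 0 (even): a_0 · C_{0} = 2 · 1 = 2
  i = 1 (odd): ∫ x^1 ρ_sc = 0 (vanishes)
  i = 2 (even): a_2 · C_{1} = 2 · 1 = 2
  i = 4 (even): a_4 · C_{2} = 2 · 2 = 4

Summing the contributions: ∫_{−2}^{2} p(x) ρ_sc(x) dx = 2 + 2 + 4 = 8.


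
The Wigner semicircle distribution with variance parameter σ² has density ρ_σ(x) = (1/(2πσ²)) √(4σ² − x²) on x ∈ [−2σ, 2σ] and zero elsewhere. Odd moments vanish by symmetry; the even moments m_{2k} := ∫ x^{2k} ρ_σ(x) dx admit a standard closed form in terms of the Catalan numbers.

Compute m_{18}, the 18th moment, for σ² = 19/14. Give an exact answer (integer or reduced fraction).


By the scaled semicircle moment identity, m_{2k} = σ^{2k} · C_k with k = 9.
C_9 = (1/(k+1)) · C(2k, k) = (1/10) · C(18, 9) = (1/10) · 48620 = 4862.
σ^{2k} = (σ²)^k = (19/14)^9 = 322687697779/20661046784.

Therefore m_{18} = σ^{18} · C_9 = (322687697779/20661046784) · 4862 = 784453793300749/10330523392.


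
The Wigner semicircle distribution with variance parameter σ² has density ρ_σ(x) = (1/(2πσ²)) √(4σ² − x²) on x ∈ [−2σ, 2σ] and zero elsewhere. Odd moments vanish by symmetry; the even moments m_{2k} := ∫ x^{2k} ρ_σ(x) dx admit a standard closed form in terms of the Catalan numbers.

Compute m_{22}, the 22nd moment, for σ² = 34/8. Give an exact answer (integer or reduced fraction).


By the scaled semicircle moment identity, m_{2k} = σ^{2k} · C_k with k = 11.
C_11 = (1/(k+1)) · C(2k, k) = (1/12) · C(22, 11) = (1/12) · 705432 = 58786.
σ^{2k} = (σ²)^k = (34/8)^11 = 34271896307633/4194304.

Therefore m_{22} = σ^{22} · C_11 = (34271896307633/4194304) · 58786 = 1007353848170256769/2097152.


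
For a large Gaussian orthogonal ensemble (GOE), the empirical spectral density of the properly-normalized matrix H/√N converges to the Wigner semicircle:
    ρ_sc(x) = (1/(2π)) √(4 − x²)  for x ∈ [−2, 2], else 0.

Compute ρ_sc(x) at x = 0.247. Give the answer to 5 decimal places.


ρ_sc(x) = (1/(2π)) √(4 − x²). With x = 0.247:
  4 − x² = 4 − (0.247)² = 4 − 0.061009 = 3.938991.
  √(4 − x²) = 1.984689.
  1/(2π) = 0.159155.
  ρ_sc(0.247) = 0.159155 · 1.984689 = 0.315873.

Rounded to 5 decimal places: ρ_sc(0.247) ≈ 0.31587.


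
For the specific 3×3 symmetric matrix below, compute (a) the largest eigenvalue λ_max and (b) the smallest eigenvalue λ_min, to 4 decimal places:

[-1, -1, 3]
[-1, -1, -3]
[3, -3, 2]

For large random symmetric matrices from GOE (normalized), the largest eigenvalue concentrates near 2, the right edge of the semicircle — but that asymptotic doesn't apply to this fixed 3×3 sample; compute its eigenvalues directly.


Since M is real symmetric, all three eigenvalues are real; they are the roots of det(λI − M) = λ³ − (tr M) λ² + s λ − det M, where s is the sum of the principal 2×2 minors.
tr M = -1 + (-1) + 2 = 0.
s = ((-1)·(-1) − (-1)²) + ((-1)·2 − 3²) + ((-1)·2 − (-3)²) = 0 + (-11) + (-11) = -22.
det M (expand along row 1) = (-1)·(-11) − (-1)·7 + 3·6 = 36.
Characteristic polynomial: λ³ − 22λ − 36 = 0.
Substitute λ = y + (tr M)/3 = y + 0.000000 to remove the quadratic term: y³ + p·y + q = 0 with p = s − (tr M)²/3 = -22.000000 and q = −2(tr M)³/27 + (tr M)·s/3 − det M = -36.000000.
Three real roots ⇒ use the trigonometric (Viète) form: r = 2√(−p/3) = 5.416026, φ = arccos(3q/(p·r)) = arccos(0.906401) = 0.436112 rad.
y_k = r·cos(φ/3 − 2πk/3) for k = 0, 1, 2 gives y = 5.358899, -2.000000, -3.358899.
λ_k = y_k + 0.000000 gives λ = 5.3589, -2.0000, -3.3589 (check: the sum is 0.0000 = tr M).

Hence λ_max = 5.3589 and λ_min = -3.3589.


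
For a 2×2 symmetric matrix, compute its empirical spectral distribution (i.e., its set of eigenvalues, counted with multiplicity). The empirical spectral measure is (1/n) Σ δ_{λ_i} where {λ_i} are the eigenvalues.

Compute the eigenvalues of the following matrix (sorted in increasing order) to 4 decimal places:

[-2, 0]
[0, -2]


Since M is real symmetric, both eigenvalues are real; they are the roots of det(λI − M) = λ² − (tr M) λ + det M.
tr M = -2 + (-2) = -4.
det M = (-2)·(-2) − 0² = 4 − 0 = 4.
Characteristic polynomial: λ² + 4λ + 4 = 0.
Discriminant Δ = (tr M)² − 4·det M = 16 − 16 = 0; √Δ = 0.000000.
λ = (tr M ± √Δ)/2 = (-4 ± 0.000000)/2, giving (tr M − √Δ)/2 = -2.0000 and (tr M + √Δ)/2 = -2.0000.

Eigenvalues sorted in increasing order: [-2.0000, -2.0000].


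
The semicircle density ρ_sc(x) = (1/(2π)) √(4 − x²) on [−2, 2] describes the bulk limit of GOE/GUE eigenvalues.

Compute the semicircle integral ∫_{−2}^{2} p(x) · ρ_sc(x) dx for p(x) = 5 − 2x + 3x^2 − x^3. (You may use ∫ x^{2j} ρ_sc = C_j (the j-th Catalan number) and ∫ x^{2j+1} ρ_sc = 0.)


Write p(x) = Σ a_i x^i, split into monomials and integrate each against ρ_sc separately.
Using ∫ x^{2j} ρ_sc = C_j = (1/(j+1)) C(2j, j) (Catalan numbers) and ∫ x^{2j+1} ρ_sc = 0 (odd monomials vanish by symmetry):
  i = 0 (even): a_0 · C_{0} = 5 · 1 = 5
  i = 1 (odd): ∫ x^1 ρ_sc = 0 (vanishes)
  i = 2 (even): a_2 · C_{1} = 3 · 1 = 3
  i = 3 (odd): ∫ x^3 ρ_sc = 0 (vanishes)

Summing the contributions: ∫_{−2}^{2} p(x) ρ_sc(x) dx = 5 + 3 = 8.


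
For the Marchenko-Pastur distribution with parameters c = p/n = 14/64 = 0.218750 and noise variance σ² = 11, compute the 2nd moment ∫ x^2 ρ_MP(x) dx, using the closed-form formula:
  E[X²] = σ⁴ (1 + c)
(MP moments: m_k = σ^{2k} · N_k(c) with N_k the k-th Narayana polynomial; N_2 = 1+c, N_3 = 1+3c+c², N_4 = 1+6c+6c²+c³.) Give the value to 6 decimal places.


E[X²] = σ⁴ (1 + c) (second MP moment). With σ² = 11 (so σ⁴ = 121) and c = 14/64 = 0.218750: E[X²] = 121 · (1 + 0.218750) = 121 · 1.218750.

So E[X^2] = 147.468750.


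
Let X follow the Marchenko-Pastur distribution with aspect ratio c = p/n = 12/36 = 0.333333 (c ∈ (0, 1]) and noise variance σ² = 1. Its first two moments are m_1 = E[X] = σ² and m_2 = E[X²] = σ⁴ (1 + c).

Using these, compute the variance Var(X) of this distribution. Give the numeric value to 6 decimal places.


m_1 = E[X] = σ² = 1, so m_1² = 1.
m_2 = E[X²] = σ⁴ (1 + c) = 1 · (1 + 0.333333) = 1 · 1.333333 = 1.333333.
(Note m_2 − m_1² simplifies to c · σ⁴ = 0.333333 · 1.)

Var(X) = m_2 − m_1² = 1.333333 − 1 = 0.333333.


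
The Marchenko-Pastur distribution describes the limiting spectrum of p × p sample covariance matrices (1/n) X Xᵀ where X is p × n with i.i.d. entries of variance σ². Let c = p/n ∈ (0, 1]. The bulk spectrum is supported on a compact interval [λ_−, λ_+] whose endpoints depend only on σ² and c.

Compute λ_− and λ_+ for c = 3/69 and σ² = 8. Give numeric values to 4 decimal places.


c = 3/69 = 0.043478; √c = 0.208514.
λ_− = σ² (1 − √c)² = 8 · (1 − 0.208514)² = 8 · (0.791486)² = 5.011595.
λ_+ = σ² (1 + √c)² = 8 · (1 + 0.208514)² = 8 · (1.208514)² = 11.684057.

Rounded to 4 decimal places: λ_− ≈ 5.0116, λ_+ ≈ 11.6841.


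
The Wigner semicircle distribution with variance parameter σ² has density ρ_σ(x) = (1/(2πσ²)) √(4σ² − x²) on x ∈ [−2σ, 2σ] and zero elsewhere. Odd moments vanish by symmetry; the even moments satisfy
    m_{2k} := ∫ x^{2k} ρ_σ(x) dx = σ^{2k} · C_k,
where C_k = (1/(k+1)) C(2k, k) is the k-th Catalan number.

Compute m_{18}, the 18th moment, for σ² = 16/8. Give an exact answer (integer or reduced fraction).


By the scaled semicircle moment identity, m_{2k} = σ^{2k} · C_k with k = 9.
C_9 = (1/(k+1)) · C(2k, k) = (1/10) · C(18, 9) = (1/10) · 48620 = 4862.
σ^{2k} = (σ²)^k = (16/8)^9 = 512.

Therefore m_{18} = σ^{18} · C_9 = 512 · 4862 = 2489344.


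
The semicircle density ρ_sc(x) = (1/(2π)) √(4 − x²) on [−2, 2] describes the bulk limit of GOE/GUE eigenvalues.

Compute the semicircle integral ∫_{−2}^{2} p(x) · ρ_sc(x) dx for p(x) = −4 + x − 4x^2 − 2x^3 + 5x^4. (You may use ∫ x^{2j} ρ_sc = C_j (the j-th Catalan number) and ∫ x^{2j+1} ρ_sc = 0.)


Write p(x) = Σ a_i x^i, split into monomials and integrate each against ρ_sc separately.
Using ∫ x^{2j} ρ_sc = C_j = (1/(j+1)) C(2j, j) (Catalan numbers) and ∫ x^{2j+1} ρ_sc = 0 (odd monomials vanish by symmetry):
  i = 0 (even): a_0 · C_{0} = -4 · 1 = -4
  i = 1 (odd): ∫ x^1 ρ_sc = 0 (vanishes)
  i = 2 (even): a_2 · C_{1} = -4 · 1 = -4
  i = 3 (odd): ∫ x^3 ρ_sc = 0 (vanishes)
  i = 4 (even): a_4 · C_{2} = 5 · 2 = 10

Summing the contributions: ∫_{−2}^{2} p(x) ρ_sc(x) dx = (-4) + (-4) + 10 = 2.
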